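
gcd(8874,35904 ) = 102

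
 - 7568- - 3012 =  - 4556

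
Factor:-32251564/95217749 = -2^2*11^( - 1)*8062891^1 * 8656159^(-1)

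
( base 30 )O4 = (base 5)10344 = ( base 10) 724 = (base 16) 2d4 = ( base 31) nb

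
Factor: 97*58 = 2^1 * 29^1 * 97^1 =5626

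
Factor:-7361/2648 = - 2^( - 3)*17^1*331^( - 1 )*433^1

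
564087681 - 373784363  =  190303318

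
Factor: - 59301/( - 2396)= 99/4 = 2^( - 2 )* 3^2*11^1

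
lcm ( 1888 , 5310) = 84960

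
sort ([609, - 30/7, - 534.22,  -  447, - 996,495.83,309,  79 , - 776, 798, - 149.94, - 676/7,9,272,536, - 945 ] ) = [ - 996,-945 , - 776, - 534.22, - 447, - 149.94,-676/7, - 30/7,  9, 79, 272 , 309, 495.83,536,  609,798 ] 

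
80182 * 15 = 1202730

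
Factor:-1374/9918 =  - 3^( - 1) * 19^( - 1 )*29^ (  -  1)*229^1 = - 229/1653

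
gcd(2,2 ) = 2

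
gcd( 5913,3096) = 9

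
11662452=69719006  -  58056554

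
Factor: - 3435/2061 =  - 5/3=- 3^( - 1)*5^1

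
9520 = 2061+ 7459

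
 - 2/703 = -2/703 = - 0.00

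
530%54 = 44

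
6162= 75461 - 69299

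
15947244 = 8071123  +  7876121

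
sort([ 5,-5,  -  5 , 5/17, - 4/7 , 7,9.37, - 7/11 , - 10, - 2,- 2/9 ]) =[ - 10,- 5, - 5 , - 2,  -  7/11, - 4/7, - 2/9, 5/17, 5,7,9.37]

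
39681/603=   4409/67 = 65.81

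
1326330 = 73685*18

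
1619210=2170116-550906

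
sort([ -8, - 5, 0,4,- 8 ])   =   [-8  , - 8  , - 5 , 0,4]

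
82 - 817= - 735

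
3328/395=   8 + 168/395= 8.43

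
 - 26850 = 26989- 53839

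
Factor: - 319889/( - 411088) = 2^( - 4) * 17^1*31^1*607^1*25693^( - 1) 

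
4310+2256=6566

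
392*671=263032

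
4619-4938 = - 319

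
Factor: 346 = 2^1*173^1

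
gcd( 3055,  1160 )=5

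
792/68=198/17  =  11.65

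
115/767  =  115/767 = 0.15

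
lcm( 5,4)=20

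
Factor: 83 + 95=2^1* 89^1 = 178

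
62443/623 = 62443/623= 100.23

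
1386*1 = 1386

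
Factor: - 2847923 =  - 13^1*219071^1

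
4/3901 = 4/3901 = 0.00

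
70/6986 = 5/499 = 0.01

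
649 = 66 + 583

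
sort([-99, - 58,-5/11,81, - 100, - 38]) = [ - 100, - 99, - 58,-38, - 5/11,81 ] 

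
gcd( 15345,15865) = 5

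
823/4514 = 823/4514 = 0.18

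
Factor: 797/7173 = 1/9 =3^ (- 2 ) 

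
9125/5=1825 = 1825.00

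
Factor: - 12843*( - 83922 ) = 2^1 * 3^3*71^1*197^1*1427^1 = 1077810246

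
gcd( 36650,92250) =50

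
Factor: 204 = 2^2*3^1 * 17^1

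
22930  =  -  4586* (  -  5) 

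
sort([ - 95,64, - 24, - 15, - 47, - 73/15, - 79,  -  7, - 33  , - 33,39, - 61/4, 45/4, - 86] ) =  [ - 95, - 86, - 79 , - 47, - 33, - 33, - 24,  -  61/4, - 15,- 7 , - 73/15, 45/4, 39, 64 ] 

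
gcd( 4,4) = 4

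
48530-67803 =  - 19273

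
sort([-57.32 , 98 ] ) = [-57.32, 98 ]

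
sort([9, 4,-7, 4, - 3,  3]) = [-7,-3,3, 4, 4, 9] 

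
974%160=14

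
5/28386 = 5/28386 = 0.00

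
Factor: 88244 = 2^2*13^1*1697^1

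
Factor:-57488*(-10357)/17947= 595403216/17947 = 2^4*131^( - 1 )*137^( - 1)*3593^1*10357^1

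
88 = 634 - 546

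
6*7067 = 42402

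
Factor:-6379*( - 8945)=5^1*1789^1*6379^1 = 57060155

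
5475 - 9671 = -4196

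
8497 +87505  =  96002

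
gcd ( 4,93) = 1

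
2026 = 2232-206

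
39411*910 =35864010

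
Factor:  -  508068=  - 2^2*3^2*11^1*1283^1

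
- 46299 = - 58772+12473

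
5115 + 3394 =8509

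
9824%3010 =794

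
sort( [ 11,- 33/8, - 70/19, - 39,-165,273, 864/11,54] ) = [ - 165, - 39, - 33/8, - 70/19,11,54,864/11,273]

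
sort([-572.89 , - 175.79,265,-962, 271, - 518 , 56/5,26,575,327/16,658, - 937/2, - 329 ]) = [ - 962, - 572.89, - 518  , - 937/2, - 329, - 175.79,56/5 , 327/16, 26,265,  271,575,658 ]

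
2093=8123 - 6030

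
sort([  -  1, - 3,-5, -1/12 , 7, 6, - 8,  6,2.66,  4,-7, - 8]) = [-8,-8,  -  7 , - 5, - 3, - 1,-1/12, 2.66,4,  6,  6 , 7]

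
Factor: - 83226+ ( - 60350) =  - 2^3*131^1 * 137^1 = - 143576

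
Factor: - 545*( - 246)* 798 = 2^2 * 3^2*5^1*7^1*19^1*41^1 * 109^1 = 106987860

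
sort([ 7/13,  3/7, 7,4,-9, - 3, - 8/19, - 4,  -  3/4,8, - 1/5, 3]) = [ - 9, - 4, - 3, -3/4, - 8/19,  -  1/5, 3/7, 7/13, 3,4, 7, 8]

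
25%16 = 9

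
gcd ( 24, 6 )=6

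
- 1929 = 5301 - 7230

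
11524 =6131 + 5393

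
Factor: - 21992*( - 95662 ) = 2^4*7^1*2749^1*6833^1= 2103798704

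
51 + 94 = 145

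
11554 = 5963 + 5591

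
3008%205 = 138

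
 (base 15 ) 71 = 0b1101010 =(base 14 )78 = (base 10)106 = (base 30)3g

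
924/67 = 13 + 53/67 = 13.79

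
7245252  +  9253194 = 16498446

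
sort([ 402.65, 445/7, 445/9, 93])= [ 445/9,445/7, 93, 402.65]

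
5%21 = 5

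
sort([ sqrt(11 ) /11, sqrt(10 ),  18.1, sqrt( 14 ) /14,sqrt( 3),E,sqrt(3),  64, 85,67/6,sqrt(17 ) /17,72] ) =[ sqrt( 17 ) /17, sqrt ( 14)/14,sqrt ( 11)/11,sqrt( 3), sqrt (3 ),E,sqrt( 10),67/6 , 18.1,64,72,85]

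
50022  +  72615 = 122637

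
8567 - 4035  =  4532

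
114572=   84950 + 29622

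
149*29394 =4379706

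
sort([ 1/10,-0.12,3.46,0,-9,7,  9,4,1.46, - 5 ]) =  [ - 9, - 5,-0.12,  0, 1/10,1.46,3.46,4, 7, 9 ]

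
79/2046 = 79/2046 = 0.04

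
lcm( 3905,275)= 19525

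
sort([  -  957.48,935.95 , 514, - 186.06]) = [ - 957.48, - 186.06,  514,935.95]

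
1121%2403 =1121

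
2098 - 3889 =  - 1791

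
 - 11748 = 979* (-12 ) 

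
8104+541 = 8645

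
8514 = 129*66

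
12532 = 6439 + 6093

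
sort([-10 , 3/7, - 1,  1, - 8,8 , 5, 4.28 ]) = [ - 10, - 8, - 1, 3/7 , 1, 4.28, 5, 8 ]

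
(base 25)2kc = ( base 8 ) 3342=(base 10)1762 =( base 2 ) 11011100010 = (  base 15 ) 7c7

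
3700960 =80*46262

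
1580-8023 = -6443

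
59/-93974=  - 1 + 93915/93974 = -0.00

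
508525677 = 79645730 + 428879947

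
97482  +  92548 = 190030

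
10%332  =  10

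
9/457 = 9/457 = 0.02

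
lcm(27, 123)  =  1107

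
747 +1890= 2637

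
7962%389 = 182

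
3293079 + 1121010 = 4414089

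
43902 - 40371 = 3531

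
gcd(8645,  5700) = 95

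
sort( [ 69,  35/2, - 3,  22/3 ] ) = [- 3 , 22/3,  35/2,69]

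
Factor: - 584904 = - 2^3*3^1 * 24371^1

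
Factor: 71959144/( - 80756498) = - 35979572/40378249 = - 2^2*19^(  -  1)*139^( - 1)*15289^( - 1)*8994893^1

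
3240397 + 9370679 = 12611076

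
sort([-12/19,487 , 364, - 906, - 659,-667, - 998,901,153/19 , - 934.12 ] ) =[  -  998,-934.12 , - 906 , - 667,  -  659,  -  12/19, 153/19, 364,487 , 901]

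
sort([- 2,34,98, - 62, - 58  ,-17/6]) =[ - 62,-58,  -  17/6, - 2,34,98 ] 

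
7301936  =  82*89048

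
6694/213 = 6694/213 = 31.43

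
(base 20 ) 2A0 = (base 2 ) 1111101000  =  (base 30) 13A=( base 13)5BC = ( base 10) 1000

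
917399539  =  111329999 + 806069540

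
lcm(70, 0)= 0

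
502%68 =26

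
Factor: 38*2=76 = 2^2*19^1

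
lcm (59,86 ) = 5074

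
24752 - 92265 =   -  67513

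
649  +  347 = 996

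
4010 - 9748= - 5738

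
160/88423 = 160/88423  =  0.00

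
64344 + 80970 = 145314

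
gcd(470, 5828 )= 94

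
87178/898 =97+36/449 = 97.08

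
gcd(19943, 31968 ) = 37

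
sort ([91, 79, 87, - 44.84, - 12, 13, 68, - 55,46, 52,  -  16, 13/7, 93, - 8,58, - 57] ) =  [ - 57, - 55, - 44.84,  -  16, - 12, - 8, 13/7, 13, 46, 52 , 58, 68, 79, 87,91, 93]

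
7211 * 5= 36055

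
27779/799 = 34 + 613/799 =34.77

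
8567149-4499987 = 4067162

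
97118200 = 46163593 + 50954607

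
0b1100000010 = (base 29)qg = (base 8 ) 1402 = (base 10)770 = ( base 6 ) 3322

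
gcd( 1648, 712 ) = 8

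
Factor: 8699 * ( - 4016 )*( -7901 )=276022888784 = 2^4*251^1*7901^1 *8699^1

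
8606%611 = 52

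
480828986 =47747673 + 433081313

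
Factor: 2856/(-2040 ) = - 7/5 = - 5^( - 1)*7^1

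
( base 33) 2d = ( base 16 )4f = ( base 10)79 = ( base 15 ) 54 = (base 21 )3g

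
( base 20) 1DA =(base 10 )670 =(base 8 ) 1236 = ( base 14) 35C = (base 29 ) N3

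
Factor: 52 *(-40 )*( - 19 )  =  39520 =2^5*5^1*13^1  *19^1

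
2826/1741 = 2826/1741 = 1.62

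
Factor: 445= 5^1 * 89^1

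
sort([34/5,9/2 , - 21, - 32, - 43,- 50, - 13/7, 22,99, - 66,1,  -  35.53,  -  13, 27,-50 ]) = [-66,-50, - 50,-43, - 35.53, - 32,-21, - 13, - 13/7, 1, 9/2, 34/5, 22,27,99]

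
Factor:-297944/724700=-2^1 * 5^( -2)*7247^( - 1 )*37243^1 = - 74486/181175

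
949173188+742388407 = 1691561595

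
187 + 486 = 673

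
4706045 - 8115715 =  - 3409670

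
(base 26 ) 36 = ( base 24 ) 3C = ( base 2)1010100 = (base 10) 84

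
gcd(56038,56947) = 1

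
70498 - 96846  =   -26348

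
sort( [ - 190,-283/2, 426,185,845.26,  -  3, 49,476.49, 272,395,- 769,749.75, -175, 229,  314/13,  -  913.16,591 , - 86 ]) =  [  -  913.16, - 769,-190, - 175, - 283/2, - 86, - 3, 314/13,  49,  185, 229, 272, 395 , 426, 476.49, 591, 749.75, 845.26 ]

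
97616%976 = 16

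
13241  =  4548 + 8693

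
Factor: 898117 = 11^1 * 81647^1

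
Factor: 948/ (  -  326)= - 2^1*3^1*79^1 *163^( - 1) = -474/163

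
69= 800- 731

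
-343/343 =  - 1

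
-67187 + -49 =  - 67236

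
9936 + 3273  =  13209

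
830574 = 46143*18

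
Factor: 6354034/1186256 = 2^ ( - 3)*151^( - 1)*491^( -1)*3177017^1 = 3177017/593128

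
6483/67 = 96 + 51/67 = 96.76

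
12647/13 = 12647/13= 972.85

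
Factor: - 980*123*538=  -  64850520 = -2^3*3^1*5^1*7^2*41^1 *269^1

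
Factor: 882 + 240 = 1122 = 2^1*3^1*11^1*17^1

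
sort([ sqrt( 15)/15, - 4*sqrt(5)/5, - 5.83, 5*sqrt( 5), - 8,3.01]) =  [ - 8, - 5.83,-4*sqrt( 5)/5, sqrt( 15) /15,3.01,5*  sqrt( 5 )]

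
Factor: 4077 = 3^3*151^1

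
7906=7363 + 543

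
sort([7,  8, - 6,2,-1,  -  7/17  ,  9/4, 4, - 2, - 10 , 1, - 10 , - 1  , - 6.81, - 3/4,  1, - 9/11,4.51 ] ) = [ - 10,-10, - 6.81, - 6, - 2,- 1,-1,-9/11, - 3/4, - 7/17,1,1,2,  9/4,4, 4.51,7,8 ]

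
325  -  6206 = -5881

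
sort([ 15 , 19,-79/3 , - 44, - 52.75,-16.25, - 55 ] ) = [ - 55, - 52.75, - 44, - 79/3,-16.25, 15, 19 ] 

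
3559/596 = 3559/596=5.97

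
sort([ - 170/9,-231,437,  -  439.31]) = [-439.31,-231,-170/9,437 ]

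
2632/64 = 41+1/8= 41.12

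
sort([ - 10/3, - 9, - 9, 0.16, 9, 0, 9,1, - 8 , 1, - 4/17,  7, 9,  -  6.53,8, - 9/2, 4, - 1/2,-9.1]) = [ - 9.1,  -  9, - 9, - 8, - 6.53,-9/2, - 10/3, - 1/2, - 4/17, 0, 0.16,1,1, 4,7, 8, 9, 9, 9]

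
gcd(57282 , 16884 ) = 6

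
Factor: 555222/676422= 3^( - 1)*37^1*41^1*61^1*37579^(-1) = 92537/112737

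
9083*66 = 599478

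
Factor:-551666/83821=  - 2^1*109^ (-1)*113^1*769^(- 1)*2441^1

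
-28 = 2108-2136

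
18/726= 3/121 =0.02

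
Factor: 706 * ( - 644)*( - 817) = 371460488  =  2^3*7^1*19^1*23^1*43^1*353^1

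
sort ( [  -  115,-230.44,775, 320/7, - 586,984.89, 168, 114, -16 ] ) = [ - 586, - 230.44,-115,-16 , 320/7, 114 , 168,775,  984.89 ]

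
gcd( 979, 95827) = 1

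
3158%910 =428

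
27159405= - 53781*( - 505)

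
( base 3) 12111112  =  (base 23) 7d8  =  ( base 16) faa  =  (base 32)3TA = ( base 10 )4010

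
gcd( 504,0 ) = 504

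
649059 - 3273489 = -2624430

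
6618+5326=11944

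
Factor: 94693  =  94693^1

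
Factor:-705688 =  - 2^3*88211^1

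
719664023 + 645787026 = 1365451049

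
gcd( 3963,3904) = 1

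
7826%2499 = 329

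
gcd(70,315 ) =35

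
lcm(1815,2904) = 14520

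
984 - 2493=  - 1509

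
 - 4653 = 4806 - 9459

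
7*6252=43764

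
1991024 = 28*71108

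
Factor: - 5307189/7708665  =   - 5^(-1)*43^1*653^(-1)  *787^( - 1)*41141^1  =  -1769063/2569555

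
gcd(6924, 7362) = 6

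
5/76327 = 5/76327 = 0.00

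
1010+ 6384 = 7394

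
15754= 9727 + 6027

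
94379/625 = 151 + 4/625 = 151.01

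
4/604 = 1/151 =0.01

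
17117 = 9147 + 7970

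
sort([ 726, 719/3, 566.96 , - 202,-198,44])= [ - 202, - 198 , 44,719/3,566.96,726]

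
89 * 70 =6230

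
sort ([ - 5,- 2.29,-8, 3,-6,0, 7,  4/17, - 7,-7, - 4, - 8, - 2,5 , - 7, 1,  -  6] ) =[-8,- 8,  -  7 , - 7, - 7,-6, - 6,-5, - 4, - 2.29,-2, 0, 4/17, 1, 3,5, 7 ] 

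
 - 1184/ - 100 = 296/25 = 11.84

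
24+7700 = 7724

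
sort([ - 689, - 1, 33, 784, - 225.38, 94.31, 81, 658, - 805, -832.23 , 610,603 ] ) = [ - 832.23, - 805, - 689, - 225.38, - 1, 33,81, 94.31,  603, 610 , 658,784]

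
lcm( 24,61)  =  1464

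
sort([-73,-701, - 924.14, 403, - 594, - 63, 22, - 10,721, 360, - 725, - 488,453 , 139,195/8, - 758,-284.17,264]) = [-924.14, - 758, - 725, -701,-594, - 488 ,-284.17,-73,  -  63,  -  10,22,195/8, 139,264 , 360,403,453,721] 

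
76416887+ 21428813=97845700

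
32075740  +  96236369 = 128312109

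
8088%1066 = 626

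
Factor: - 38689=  - 7^1*5527^1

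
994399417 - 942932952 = 51466465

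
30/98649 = 10/32883 = 0.00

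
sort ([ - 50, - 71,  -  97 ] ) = [-97, -71, -50 ]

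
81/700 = 81/700 = 0.12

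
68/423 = 68/423 = 0.16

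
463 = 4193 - 3730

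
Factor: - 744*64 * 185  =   - 2^9 * 3^1*5^1*31^1*  37^1 = - 8808960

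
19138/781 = 19138/781  =  24.50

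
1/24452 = 1/24452 = 0.00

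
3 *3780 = 11340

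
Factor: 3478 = 2^1*37^1*47^1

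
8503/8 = 8503/8 = 1062.88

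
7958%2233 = 1259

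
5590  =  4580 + 1010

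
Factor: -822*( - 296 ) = 2^4*3^1*37^1*137^1 = 243312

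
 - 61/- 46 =61/46 = 1.33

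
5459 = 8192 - 2733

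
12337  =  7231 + 5106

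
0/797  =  0 =0.00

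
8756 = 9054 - 298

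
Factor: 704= 2^6*11^1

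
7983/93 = 85 + 26/31 = 85.84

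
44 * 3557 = 156508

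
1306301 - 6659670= - 5353369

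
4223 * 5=21115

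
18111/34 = 532 + 23/34 =532.68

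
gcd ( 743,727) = 1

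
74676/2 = 37338=37338.00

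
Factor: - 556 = -2^2*139^1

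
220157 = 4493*49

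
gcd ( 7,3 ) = 1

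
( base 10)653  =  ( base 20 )1cd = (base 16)28d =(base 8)1215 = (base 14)349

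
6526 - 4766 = 1760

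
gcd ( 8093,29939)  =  1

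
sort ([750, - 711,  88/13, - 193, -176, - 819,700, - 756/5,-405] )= [ - 819, -711, - 405, - 193, - 176, - 756/5, 88/13,700,750 ] 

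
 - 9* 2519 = - 22671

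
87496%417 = 343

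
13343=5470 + 7873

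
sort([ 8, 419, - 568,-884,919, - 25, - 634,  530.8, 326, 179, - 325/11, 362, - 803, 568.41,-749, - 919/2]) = [ - 884, - 803, - 749 , - 634,-568,-919/2 , -325/11, - 25, 8 , 179,326 , 362, 419,530.8, 568.41,919 ]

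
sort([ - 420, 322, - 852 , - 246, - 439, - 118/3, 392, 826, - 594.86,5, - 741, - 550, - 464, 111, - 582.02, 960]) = [ - 852, - 741, - 594.86,-582.02,-550, - 464 , - 439, - 420, - 246,  -  118/3, 5,111,322, 392, 826, 960]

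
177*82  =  14514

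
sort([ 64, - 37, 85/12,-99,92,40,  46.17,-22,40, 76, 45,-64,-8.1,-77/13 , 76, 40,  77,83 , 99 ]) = [ - 99,-64,-37,-22, - 8.1 ,-77/13,85/12, 40,40,40, 45, 46.17 , 64,76, 76,77, 83,92,99 ] 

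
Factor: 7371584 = 2^6*11^1*37^1*283^1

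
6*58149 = 348894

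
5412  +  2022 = 7434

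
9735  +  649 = 10384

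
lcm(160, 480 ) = 480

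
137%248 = 137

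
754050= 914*825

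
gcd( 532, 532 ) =532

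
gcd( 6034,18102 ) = 6034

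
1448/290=4 + 144/145 =4.99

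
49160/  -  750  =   - 4916/75= - 65.55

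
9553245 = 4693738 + 4859507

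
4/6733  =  4/6733 = 0.00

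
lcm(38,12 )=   228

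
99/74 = 1 + 25/74 = 1.34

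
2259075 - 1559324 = 699751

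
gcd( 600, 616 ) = 8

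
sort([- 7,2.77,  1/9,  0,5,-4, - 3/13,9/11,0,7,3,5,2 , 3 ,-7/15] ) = [-7 , - 4 , - 7/15  , - 3/13 , 0,0, 1/9,9/11,2,2.77, 3, 3,5,5 , 7 ]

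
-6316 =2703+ - 9019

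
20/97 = 20/97 =0.21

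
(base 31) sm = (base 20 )24A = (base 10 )890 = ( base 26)186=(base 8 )1572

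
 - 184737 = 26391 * ( - 7 ) 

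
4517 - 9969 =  - 5452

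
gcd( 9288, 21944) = 8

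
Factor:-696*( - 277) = 192792 = 2^3*3^1*29^1*277^1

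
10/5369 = 10/5369= 0.00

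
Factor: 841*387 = 325467 = 3^2*29^2*43^1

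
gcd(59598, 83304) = 18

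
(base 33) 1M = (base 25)25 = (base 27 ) 21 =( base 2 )110111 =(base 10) 55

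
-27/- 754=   27/754 = 0.04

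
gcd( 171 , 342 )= 171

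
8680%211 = 29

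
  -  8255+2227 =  - 6028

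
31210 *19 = 592990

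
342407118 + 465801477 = 808208595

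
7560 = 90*84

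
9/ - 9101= - 1 + 9092/9101 = - 0.00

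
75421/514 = 75421/514 = 146.73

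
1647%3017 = 1647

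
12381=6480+5901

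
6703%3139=425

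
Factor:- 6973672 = -2^3*17^1*47^1*1091^1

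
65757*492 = 32352444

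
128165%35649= 21218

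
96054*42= 4034268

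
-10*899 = -8990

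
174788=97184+77604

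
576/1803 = 192/601 = 0.32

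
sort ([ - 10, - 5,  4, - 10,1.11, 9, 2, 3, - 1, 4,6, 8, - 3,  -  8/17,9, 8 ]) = [ - 10, - 10, - 5, - 3, - 1,-8/17,  1.11, 2,  3, 4, 4,6 , 8,8, 9,9] 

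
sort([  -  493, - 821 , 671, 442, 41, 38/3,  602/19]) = [ - 821, - 493, 38/3,602/19,41, 442 , 671]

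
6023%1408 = 391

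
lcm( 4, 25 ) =100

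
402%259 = 143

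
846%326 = 194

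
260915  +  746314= 1007229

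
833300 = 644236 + 189064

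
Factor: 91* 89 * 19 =153881 = 7^1*13^1 * 19^1*89^1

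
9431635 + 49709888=59141523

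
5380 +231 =5611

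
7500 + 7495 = 14995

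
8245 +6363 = 14608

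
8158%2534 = 556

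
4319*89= 384391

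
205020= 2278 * 90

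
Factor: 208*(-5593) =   -  1163344 = - 2^4*7^1*13^1*17^1*47^1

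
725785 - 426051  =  299734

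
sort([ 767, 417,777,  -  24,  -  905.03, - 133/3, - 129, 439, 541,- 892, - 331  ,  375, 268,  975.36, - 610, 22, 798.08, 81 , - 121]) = [- 905.03, - 892,-610, - 331, - 129,- 121, - 133/3 ,  -  24 , 22,81,268 , 375,417,  439, 541, 767,  777,798.08, 975.36 ]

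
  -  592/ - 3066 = 296/1533 = 0.19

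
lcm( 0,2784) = 0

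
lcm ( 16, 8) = 16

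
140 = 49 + 91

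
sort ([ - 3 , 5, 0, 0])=[- 3, 0, 0, 5 ]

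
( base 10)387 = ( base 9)470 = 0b110000011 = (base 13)23a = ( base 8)603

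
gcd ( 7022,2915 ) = 1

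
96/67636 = 24/16909  =  0.00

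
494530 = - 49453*( - 10)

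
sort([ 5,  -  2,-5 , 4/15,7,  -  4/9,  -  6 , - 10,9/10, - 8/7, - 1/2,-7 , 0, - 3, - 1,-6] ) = [ - 10, -7,-6,  -  6, -5, - 3,  -  2,-8/7, - 1,-1/2, - 4/9,0,4/15,9/10 , 5,7]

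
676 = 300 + 376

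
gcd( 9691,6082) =1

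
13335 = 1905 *7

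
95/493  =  95/493=0.19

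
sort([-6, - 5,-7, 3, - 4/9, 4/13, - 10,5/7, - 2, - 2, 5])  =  [ - 10,-7, - 6, - 5,  -  2, - 2, - 4/9, 4/13, 5/7, 3, 5] 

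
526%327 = 199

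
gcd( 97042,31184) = 2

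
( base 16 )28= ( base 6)104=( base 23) 1H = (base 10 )40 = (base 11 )37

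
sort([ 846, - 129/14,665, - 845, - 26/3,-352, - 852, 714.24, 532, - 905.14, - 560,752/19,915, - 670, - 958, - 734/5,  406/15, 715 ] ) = [ - 958, - 905.14,-852, - 845, - 670,- 560, - 352, - 734/5,  -  129/14, - 26/3,406/15,  752/19,532,665,714.24,715,846,915]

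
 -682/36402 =-1  +  17860/18201 = - 0.02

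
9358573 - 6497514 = 2861059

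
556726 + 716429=1273155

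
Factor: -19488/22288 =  - 2^1*3^1 * 29^1*199^( - 1) = - 174/199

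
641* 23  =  14743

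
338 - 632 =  - 294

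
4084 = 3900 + 184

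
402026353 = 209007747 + 193018606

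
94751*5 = 473755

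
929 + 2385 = 3314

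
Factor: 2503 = 2503^1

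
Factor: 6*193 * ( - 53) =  - 61374 = -  2^1*3^1*53^1*193^1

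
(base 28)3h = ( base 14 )73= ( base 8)145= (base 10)101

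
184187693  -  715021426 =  - 530833733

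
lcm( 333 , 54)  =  1998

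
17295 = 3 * 5765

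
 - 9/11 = -1 + 2/11 = - 0.82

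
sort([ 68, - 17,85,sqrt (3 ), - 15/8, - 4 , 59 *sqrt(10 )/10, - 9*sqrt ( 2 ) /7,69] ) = [ - 17, - 4 , - 15/8, - 9 * sqrt( 2 ) /7, sqrt( 3 ),59*sqrt(10) /10,68,69, 85]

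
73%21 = 10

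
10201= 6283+3918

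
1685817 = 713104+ 972713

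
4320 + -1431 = 2889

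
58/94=29/47= 0.62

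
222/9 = 24+ 2/3 = 24.67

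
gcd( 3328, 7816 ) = 8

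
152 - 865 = -713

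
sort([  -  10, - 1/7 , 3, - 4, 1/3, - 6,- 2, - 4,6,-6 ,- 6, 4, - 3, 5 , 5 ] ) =[ - 10, - 6, - 6,-6, - 4, - 4, - 3, - 2 , - 1/7,1/3, 3,4 , 5,5,6] 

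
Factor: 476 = 2^2*7^1*17^1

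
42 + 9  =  51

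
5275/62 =5275/62 = 85.08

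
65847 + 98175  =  164022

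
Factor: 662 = 2^1*331^1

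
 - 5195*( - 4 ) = 20780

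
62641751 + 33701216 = 96342967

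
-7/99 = - 7/99  =  -0.07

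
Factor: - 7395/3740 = -87/44 = - 2^(-2 )*3^1*11^(-1 )*29^1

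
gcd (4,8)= 4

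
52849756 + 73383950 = 126233706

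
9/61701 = 3/20567 = 0.00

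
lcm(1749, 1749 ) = 1749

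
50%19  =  12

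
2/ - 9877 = - 2/9877=- 0.00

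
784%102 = 70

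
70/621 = 70/621  =  0.11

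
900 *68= 61200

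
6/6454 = 3/3227 = 0.00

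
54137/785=68 + 757/785 = 68.96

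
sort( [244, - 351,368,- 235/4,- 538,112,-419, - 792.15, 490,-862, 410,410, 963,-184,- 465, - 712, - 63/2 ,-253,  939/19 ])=[- 862,-792.15 ,- 712, - 538,- 465, - 419,  -  351, - 253, - 184, - 235/4, - 63/2,  939/19, 112, 244, 368,410 , 410,  490, 963 ]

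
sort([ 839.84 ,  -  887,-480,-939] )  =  [  -  939, - 887,- 480, 839.84] 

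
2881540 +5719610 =8601150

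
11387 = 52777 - 41390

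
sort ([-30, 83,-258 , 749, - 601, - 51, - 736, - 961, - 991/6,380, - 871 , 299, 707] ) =[ - 961, - 871,-736,-601, - 258,-991/6, - 51, - 30, 83,299,  380, 707, 749 ]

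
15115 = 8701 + 6414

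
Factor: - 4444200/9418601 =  - 2^3*3^3*5^2*823^1*1123^( - 1) * 8387^( - 1 )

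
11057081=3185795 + 7871286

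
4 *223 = 892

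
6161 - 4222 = 1939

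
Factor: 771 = 3^1*257^1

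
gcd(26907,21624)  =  3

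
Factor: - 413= -7^1*59^1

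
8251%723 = 298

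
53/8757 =53/8757=0.01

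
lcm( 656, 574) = 4592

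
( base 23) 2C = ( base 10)58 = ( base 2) 111010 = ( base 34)1o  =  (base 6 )134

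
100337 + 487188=587525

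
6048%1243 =1076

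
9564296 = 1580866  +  7983430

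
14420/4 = 3605 = 3605.00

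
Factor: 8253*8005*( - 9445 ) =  - 623986427925=   -  3^2*5^2*7^1*131^1*1601^1*1889^1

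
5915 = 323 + 5592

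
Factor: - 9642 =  - 2^1 * 3^1*1607^1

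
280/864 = 35/108= 0.32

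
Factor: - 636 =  -2^2*3^1*53^1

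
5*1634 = 8170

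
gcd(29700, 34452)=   1188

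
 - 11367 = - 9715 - 1652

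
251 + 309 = 560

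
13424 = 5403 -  - 8021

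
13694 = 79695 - 66001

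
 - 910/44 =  - 21+7/22= - 20.68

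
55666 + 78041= 133707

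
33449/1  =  33449= 33449.00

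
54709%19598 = 15513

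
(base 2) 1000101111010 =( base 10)4474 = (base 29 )598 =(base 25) 73o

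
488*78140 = 38132320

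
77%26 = 25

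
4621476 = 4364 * 1059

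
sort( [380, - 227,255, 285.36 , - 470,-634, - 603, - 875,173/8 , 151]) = [ - 875, - 634, - 603, - 470, - 227, 173/8,151,255,285.36,380]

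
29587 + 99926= 129513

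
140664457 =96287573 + 44376884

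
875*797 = 697375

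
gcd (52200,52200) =52200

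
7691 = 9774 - 2083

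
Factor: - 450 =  - 2^1*3^2*5^2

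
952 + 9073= 10025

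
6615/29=6615/29 = 228.10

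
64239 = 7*9177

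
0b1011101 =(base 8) 135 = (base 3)10110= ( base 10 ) 93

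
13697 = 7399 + 6298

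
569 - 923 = -354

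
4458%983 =526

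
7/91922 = 7/91922 = 0.00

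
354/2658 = 59/443 = 0.13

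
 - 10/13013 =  - 10/13013 = - 0.00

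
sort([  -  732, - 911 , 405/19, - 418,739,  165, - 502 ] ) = [-911, - 732,  -  502, - 418,405/19,165, 739] 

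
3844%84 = 64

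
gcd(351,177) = 3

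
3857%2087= 1770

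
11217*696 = 7807032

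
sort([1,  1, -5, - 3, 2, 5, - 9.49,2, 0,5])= [ - 9.49,-5, - 3, 0,1,1, 2, 2, 5 , 5] 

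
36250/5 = 7250=7250.00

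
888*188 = 166944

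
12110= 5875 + 6235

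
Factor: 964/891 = 2^2 * 3^(- 4)*11^( - 1)*241^1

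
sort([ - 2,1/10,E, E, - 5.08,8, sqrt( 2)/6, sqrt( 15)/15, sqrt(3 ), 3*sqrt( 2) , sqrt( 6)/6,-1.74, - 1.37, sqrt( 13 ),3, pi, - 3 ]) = [-5.08, - 3, - 2, - 1.74, - 1.37, 1/10, sqrt( 2 )/6 , sqrt( 15)/15, sqrt( 6 )/6, sqrt( 3), E, E, 3, pi, sqrt( 13), 3*sqrt( 2),8]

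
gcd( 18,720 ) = 18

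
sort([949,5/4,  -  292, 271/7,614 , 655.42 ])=[ - 292, 5/4,271/7,614,  655.42,949]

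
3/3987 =1/1329=0.00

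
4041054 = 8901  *454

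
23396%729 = 68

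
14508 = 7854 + 6654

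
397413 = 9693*41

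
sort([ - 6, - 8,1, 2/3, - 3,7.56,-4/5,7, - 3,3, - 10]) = [  -  10, - 8, - 6, - 3, - 3,  -  4/5 , 2/3,1, 3, 7, 7.56]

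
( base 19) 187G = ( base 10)9896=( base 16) 26a8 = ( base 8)23250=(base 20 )14EG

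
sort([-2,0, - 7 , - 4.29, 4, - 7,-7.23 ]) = [ - 7.23, - 7,-7,-4.29,-2,0, 4]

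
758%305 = 148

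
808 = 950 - 142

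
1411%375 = 286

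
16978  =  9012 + 7966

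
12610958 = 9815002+2795956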